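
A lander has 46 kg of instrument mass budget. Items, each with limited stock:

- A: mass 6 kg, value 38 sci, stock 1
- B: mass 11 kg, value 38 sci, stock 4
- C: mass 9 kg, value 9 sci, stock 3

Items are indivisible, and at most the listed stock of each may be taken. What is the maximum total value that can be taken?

Best selections within mass 46 and stock limits:
- 1×A + 3×B: mass 39, value 152
- 4×B: mass 44, value 152
- 1×A + 2×B + 2×C: mass 46, value 132
Best: 152 sci.

152 sci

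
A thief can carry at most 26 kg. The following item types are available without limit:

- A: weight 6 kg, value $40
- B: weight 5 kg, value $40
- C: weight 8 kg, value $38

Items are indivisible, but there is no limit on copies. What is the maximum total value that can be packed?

$200

Best value-per-unit is B at 40/5; filling with it alone gives 5×40 = 200.
Optimal mix: 1×A + 4×B → weight 26, value 200.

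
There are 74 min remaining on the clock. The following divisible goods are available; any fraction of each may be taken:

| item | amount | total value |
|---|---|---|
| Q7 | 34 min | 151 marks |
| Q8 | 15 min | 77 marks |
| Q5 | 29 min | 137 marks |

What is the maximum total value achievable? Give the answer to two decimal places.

Take in order of value per unit:
- Q8 (77/15 per unit): all 15 → value 77, running total 77.00
- Q5 (137/29 per unit): all 29 → value 137, running total 214.00
- Q7 (151/34 per unit): 30 of 34 → value 30×151/34 = 133.2353, running total 347.24
Total 347.24.

347.24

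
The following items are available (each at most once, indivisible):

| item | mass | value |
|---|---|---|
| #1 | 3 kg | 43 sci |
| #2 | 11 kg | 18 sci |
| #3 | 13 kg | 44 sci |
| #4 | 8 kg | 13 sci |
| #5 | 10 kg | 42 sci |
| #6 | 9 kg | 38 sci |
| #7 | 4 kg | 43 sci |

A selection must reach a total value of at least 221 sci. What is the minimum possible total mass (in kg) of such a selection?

47

Subsets with value ≥ 221, sorted by total mass:
- #1+#3+#4+#5+#6+#7: mass 47, value 223
- #1+#2+#3+#5+#6+#7: mass 50, value 228
Minimum mass: 47 kg.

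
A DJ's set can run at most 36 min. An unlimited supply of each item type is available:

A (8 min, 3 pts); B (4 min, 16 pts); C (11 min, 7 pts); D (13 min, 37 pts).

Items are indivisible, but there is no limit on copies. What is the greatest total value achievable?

Best value-per-unit is B at 16/4, and filling with it alone uses duration 9×4=36. No mix of the others beats 9×16 = 144.

144 pts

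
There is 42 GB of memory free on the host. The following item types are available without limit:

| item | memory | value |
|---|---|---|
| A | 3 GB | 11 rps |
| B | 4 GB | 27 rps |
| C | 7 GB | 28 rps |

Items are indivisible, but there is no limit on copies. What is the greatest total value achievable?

Best value-per-unit is B at 27/4, and filling with it alone uses memory 10×4=40. No mix of the others beats 10×27 = 270.

270 rps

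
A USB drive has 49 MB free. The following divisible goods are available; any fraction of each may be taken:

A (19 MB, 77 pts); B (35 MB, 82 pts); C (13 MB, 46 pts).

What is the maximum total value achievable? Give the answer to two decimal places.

162.83

Take in order of value per unit:
- A (77/19 per unit): all 19 → value 77, running total 77.00
- C (46/13 per unit): all 13 → value 46, running total 123.00
- B (82/35 per unit): 17 of 35 → value 17×82/35 = 39.8286, running total 162.83
Total 162.83.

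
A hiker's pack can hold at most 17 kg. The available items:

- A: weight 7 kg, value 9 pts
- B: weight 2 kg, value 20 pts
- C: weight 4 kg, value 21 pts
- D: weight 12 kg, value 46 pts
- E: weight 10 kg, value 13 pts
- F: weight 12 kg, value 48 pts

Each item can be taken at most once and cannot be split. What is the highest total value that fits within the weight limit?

This is a 0/1 knapsack; check combinations near the capacity.
- C+F: weight 4+12=16, value 21+48=69
- B+F: weight 2+12=14, value 20+48=68
- C+D: weight 4+12=16, value 21+46=67
- B+D: weight 2+12=14, value 20+46=66
- B+C+E: weight 2+4+10=16, value 20+21+13=54
Best: 69 pts.

69 pts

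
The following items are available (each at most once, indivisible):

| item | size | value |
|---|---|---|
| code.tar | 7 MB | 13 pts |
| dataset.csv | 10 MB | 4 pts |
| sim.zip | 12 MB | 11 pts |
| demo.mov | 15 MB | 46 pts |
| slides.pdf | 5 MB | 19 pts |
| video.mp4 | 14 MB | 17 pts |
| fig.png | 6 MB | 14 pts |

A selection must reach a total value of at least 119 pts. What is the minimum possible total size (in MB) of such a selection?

59

Subsets with value ≥ 119, sorted by total size:
- code.tar+sim.zip+demo.mov+slides.pdf+video.mp4+fig.png: size 59, value 120
- code.tar+dataset.csv+sim.zip+demo.mov+slides.pdf+video.mp4+fig.png: size 69, value 124
Minimum size: 59 MB.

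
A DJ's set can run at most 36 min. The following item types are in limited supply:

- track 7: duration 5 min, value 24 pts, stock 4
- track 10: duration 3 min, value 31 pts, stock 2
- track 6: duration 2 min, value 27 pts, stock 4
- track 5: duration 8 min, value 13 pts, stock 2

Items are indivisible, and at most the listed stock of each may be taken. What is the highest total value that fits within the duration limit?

Best selections within duration 36 and stock limits:
- 4×track 7 + 2×track 10 + 4×track 6: duration 34, value 266
- 3×track 7 + 2×track 10 + 4×track 6: duration 29, value 242
Best: 266 pts.

266 pts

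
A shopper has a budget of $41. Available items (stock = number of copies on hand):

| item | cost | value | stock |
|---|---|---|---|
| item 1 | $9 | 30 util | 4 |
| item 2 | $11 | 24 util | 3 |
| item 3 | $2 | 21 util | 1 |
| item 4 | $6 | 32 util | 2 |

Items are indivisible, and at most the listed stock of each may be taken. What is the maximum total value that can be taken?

175 util

Best selections within cost 41 and stock limits:
- 3×item 1 + 1×item 3 + 2×item 4: cost 41, value 175
- 3×item 1 + 2×item 4: cost 39, value 154
- 2×item 1 + 1×item 2 + 2×item 4: cost 41, value 148
- 2×item 1 + 1×item 3 + 2×item 4: cost 32, value 145
Best: 175 util.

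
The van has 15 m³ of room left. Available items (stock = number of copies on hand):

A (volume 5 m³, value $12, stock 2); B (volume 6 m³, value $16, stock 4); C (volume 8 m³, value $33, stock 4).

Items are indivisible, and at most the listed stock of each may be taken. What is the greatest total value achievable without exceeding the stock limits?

Top feasible selections:
- 1×B + 1×C: volume 14, value 49
- 1×A + 1×C: volume 13, value 45
- 1×C: volume 8, value 33
- 2×B: volume 12, value 32
Best: $49.

$49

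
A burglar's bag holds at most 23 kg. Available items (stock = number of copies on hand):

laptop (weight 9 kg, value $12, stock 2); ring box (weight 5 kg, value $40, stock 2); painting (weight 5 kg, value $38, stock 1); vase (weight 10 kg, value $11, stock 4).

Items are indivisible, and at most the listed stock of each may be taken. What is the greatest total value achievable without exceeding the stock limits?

Best selections within weight 23 and stock limits:
- 2×ring box + 1×painting: weight 15, value 118
- 1×laptop + 2×ring box: weight 19, value 92
- 2×ring box + 1×vase: weight 20, value 91
- 1×laptop + 1×ring box + 1×painting: weight 19, value 90
Best: $118.

$118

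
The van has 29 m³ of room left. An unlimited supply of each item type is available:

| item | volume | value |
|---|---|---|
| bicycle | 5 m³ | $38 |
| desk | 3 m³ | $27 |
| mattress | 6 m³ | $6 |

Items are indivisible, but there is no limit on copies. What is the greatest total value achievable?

Best value-per-unit is desk at 27/3; filling with it alone gives 9×27 = 243.
Optimal mix: 1×bicycle + 8×desk → volume 29, value 254.

$254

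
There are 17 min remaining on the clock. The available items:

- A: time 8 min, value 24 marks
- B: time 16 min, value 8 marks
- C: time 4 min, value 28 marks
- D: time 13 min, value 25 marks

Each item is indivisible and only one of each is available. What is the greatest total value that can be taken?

53 marks

Check high-value combinations within 17 min:
- C+D: time 4+13=17, value 28+25=53
- A+C: time 8+4=12, value 24+28=52
- C: time 4, value 28
Best: 53 marks.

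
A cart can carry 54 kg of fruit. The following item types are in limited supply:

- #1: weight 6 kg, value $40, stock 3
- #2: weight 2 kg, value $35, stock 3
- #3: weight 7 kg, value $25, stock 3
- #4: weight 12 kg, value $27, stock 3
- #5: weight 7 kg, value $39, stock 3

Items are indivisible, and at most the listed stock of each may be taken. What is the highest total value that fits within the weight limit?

Top feasible selections:
- 3×#1 + 3×#2 + 1×#3 + 3×#5: weight 52, value 367
- 3×#1 + 3×#2 + 2×#3 + 2×#5: weight 52, value 353
- 2×#1 + 3×#2 + 2×#3 + 3×#5: weight 53, value 352
- 3×#1 + 3×#2 + 3×#5: weight 45, value 342
Best: $367.

$367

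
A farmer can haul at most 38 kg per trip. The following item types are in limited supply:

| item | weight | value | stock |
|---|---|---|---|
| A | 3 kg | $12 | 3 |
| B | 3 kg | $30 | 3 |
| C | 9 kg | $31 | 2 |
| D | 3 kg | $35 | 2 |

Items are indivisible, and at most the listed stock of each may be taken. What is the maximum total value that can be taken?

Top feasible selections:
- 1×A + 3×B + 2×C + 2×D: weight 36, value 234
- 3×A + 3×B + 1×C + 2×D: weight 33, value 227
- 3×B + 2×C + 2×D: weight 33, value 222
Best: $234.

$234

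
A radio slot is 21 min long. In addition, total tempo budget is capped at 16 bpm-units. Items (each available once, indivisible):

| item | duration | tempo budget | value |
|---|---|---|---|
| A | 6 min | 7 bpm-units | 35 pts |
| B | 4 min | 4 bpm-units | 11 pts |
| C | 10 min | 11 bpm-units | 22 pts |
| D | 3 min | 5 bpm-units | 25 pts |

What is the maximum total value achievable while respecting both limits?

Feasible sets respecting both limits:
- A+B+D: duration 13, tempo budget 16, value 71
- A+D: duration 9, tempo budget 12, value 60
- C+D: duration 13, tempo budget 16, value 47
- A+B: duration 10, tempo budget 11, value 46
Best: 71 pts.

71 pts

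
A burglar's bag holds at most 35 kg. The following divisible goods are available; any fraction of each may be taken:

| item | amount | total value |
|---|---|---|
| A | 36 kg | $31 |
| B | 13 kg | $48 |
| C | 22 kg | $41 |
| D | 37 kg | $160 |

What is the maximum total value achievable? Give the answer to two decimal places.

151.35

Take in order of value per unit:
- D (160/37 per unit): 35 of 37 → value 35×160/37 = 151.3514, running total 151.35
Total 151.35.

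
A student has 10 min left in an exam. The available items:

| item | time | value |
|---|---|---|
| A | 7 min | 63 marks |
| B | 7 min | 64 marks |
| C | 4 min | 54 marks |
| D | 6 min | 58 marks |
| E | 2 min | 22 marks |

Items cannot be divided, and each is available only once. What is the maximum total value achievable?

Check high-value combinations within 10 min:
- C+D: time 4+6=10, value 54+58=112
- B+E: time 7+2=9, value 64+22=86
- A+E: time 7+2=9, value 63+22=85
- D+E: time 6+2=8, value 58+22=80
Best: 112 marks.

112 marks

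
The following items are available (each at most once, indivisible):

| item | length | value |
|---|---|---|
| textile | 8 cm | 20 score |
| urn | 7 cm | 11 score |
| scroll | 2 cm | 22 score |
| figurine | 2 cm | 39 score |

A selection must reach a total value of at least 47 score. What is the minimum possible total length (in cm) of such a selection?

4

Subsets with value ≥ 47, sorted by total length:
- scroll+figurine: length 4, value 61
- urn+figurine: length 9, value 50
- textile+figurine: length 10, value 59
- urn+scroll+figurine: length 11, value 72
Minimum length: 4 cm.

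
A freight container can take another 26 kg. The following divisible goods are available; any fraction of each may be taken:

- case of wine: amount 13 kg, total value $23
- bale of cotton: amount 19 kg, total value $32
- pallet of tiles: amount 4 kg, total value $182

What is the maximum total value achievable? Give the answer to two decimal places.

Take in order of value per unit:
- pallet of tiles (182/4 per unit): all 4 → value 182, running total 182.00
- case of wine (23/13 per unit): all 13 → value 23, running total 205.00
- bale of cotton (32/19 per unit): 9 of 19 → value 9×32/19 = 15.1579, running total 220.16
Total 220.16.

220.16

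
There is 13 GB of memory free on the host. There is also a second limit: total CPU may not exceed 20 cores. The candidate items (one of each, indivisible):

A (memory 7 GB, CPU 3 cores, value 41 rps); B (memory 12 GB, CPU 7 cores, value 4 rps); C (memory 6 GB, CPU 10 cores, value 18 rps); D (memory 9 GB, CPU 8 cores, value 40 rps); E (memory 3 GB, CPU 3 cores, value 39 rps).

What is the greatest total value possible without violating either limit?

Feasible sets respecting both limits:
- A+E: memory 10, CPU 6, value 80
- D+E: memory 12, CPU 11, value 79
- A+C: memory 13, CPU 13, value 59
- C+E: memory 9, CPU 13, value 57
Best: 80 rps.

80 rps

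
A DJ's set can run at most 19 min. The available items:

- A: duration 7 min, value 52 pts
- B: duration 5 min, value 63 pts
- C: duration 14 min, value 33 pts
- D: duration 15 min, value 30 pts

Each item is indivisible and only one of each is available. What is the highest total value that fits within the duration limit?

115 pts

Check high-value combinations within 19 min:
- A+B: duration 7+5=12, value 52+63=115
- B+C: duration 5+14=19, value 63+33=96
- B: duration 5, value 63
Best: 115 pts.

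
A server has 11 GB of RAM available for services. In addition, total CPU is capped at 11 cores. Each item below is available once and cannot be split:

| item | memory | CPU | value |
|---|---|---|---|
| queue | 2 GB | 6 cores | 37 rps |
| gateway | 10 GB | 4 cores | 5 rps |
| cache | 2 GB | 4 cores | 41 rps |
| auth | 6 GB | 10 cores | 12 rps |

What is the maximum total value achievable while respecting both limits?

Feasible sets respecting both limits:
- queue+cache: memory 4, CPU 10, value 78
- cache: memory 2, CPU 4, value 41
- queue: memory 2, CPU 6, value 37
Best: 78 rps.

78 rps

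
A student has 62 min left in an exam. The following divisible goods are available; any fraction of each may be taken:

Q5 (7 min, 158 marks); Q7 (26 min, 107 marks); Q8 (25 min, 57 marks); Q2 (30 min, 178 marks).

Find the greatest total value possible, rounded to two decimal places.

Take in order of value per unit:
- Q5 (158/7 per unit): all 7 → value 158, running total 158.00
- Q2 (178/30 per unit): all 30 → value 178, running total 336.00
- Q7 (107/26 per unit): 25 of 26 → value 25×107/26 = 102.8846, running total 438.88
Total 438.88.

438.88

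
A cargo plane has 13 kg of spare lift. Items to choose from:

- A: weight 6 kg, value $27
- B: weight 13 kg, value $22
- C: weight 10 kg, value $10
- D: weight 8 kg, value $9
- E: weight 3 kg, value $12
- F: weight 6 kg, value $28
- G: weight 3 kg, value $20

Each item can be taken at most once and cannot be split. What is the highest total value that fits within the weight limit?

Check high-value combinations within 13 kg:
- E+F+G: weight 3+6+3=12, value 12+28+20=60
- A+E+G: weight 6+3+3=12, value 27+12+20=59
- A+F: weight 6+6=12, value 27+28=55
- F+G: weight 6+3=9, value 28+20=48
- A+G: weight 6+3=9, value 27+20=47
Best: $60.

$60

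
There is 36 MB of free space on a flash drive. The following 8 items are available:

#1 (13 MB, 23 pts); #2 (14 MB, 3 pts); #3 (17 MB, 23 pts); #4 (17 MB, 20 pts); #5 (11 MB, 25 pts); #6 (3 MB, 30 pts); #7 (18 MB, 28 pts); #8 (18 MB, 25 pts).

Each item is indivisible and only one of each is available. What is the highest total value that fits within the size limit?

83 pts

Check high-value combinations within 36 MB:
- #5+#6+#7: size 11+3+18=32, value 25+30+28=83
- #1+#6+#7: size 13+3+18=34, value 23+30+28=81
- #5+#6+#8: size 11+3+18=32, value 25+30+25=80
Best: 83 pts.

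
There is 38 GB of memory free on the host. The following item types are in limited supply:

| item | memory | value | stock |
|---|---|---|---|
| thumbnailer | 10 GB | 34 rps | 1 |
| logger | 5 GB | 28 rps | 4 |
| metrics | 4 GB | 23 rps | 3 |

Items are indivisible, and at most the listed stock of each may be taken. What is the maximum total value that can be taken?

192 rps

Top feasible selections:
- 1×thumbnailer + 4×logger + 2×metrics: memory 38, value 192
- 1×thumbnailer + 3×logger + 3×metrics: memory 37, value 187
- 4×logger + 3×metrics: memory 32, value 181
Best: 192 rps.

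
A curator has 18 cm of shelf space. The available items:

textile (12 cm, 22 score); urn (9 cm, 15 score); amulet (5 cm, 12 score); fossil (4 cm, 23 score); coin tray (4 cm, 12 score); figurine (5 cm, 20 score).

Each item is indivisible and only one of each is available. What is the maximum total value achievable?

67 score

Check high-value combinations within 18 cm:
- amulet+fossil+coin tray+figurine: length 5+4+4+5=18, value 12+23+12+20=67
- urn+fossil+figurine: length 9+4+5=18, value 15+23+20=58
- fossil+coin tray+figurine: length 4+4+5=13, value 23+12+20=55
Best: 67 score.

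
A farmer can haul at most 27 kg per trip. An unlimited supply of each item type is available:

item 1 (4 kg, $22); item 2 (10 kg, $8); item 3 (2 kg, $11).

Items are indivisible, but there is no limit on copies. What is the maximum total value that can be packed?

Best value-per-unit is item 1 at 22/4; filling with it alone gives 6×22 = 132.
Optimal mix: 6×item 1 + 1×item 3 → weight 26, value 143.

$143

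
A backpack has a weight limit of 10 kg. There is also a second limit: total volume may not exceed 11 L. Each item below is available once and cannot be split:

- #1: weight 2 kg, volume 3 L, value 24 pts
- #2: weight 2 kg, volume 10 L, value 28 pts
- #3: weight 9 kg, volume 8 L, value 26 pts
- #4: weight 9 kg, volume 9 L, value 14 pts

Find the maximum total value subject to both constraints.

Feasible sets respecting both limits:
- #2: weight 2, volume 10, value 28
- #3: weight 9, volume 8, value 26
- #1: weight 2, volume 3, value 24
Best: 28 pts.

28 pts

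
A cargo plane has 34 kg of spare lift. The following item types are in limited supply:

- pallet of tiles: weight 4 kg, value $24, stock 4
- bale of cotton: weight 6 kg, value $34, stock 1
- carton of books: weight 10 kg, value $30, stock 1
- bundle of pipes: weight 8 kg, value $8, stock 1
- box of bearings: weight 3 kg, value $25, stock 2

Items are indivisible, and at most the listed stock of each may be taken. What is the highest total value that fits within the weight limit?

Best selections within weight 34 and stock limits:
- 3×pallet of tiles + 1×bale of cotton + 1×carton of books + 2×box of bearings: weight 34, value 186
- 4×pallet of tiles + 1×bale of cotton + 2×box of bearings: weight 28, value 180
- 4×pallet of tiles + 1×carton of books + 2×box of bearings: weight 32, value 176
- 3×pallet of tiles + 1×bale of cotton + 1×bundle of pipes + 2×box of bearings: weight 32, value 164
Best: $186.

$186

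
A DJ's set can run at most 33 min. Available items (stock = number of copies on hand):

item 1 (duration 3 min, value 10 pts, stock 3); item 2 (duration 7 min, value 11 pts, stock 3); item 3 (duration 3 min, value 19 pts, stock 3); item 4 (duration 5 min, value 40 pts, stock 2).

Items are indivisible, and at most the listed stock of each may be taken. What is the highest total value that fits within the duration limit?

168 pts

Top feasible selections:
- 2×item 1 + 1×item 2 + 3×item 3 + 2×item 4: duration 32, value 168
- 3×item 1 + 3×item 3 + 2×item 4: duration 28, value 167
- 3×item 1 + 1×item 2 + 2×item 3 + 2×item 4: duration 32, value 159
- 2×item 2 + 3×item 3 + 2×item 4: duration 33, value 159
Best: 168 pts.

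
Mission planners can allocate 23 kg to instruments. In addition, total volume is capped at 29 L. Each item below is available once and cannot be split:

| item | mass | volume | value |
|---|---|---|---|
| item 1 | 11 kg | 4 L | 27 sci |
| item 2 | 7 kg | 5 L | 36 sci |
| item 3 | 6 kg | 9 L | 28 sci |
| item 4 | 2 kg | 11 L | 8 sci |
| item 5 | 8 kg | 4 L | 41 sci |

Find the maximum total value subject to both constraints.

Feasible sets respecting both limits:
- item 2+item 3+item 4+item 5: mass 23, volume 29, value 113
- item 2+item 3+item 5: mass 21, volume 18, value 105
- item 2+item 4+item 5: mass 17, volume 20, value 85
Best: 113 sci.

113 sci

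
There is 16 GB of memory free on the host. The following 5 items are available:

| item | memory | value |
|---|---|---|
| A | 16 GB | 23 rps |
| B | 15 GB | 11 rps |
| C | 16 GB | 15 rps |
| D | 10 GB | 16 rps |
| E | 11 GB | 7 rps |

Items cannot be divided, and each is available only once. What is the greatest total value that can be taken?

23 rps

Check high-value combinations within 16 GB:
- A: memory 16, value 23
- D: memory 10, value 16
- C: memory 16, value 15
Best: 23 rps.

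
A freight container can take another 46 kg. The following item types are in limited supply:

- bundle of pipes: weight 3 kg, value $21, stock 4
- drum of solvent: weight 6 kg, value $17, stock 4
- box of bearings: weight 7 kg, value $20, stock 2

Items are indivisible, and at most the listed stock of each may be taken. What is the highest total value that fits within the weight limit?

$175

Best selections within weight 46 and stock limits:
- 4×bundle of pipes + 3×drum of solvent + 2×box of bearings: weight 44, value 175
- 4×bundle of pipes + 4×drum of solvent + 1×box of bearings: weight 43, value 172
Best: $175.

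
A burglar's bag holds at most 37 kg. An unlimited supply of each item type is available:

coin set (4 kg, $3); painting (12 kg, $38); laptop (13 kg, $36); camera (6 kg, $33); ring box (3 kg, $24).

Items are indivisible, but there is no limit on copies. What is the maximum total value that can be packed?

Best value-per-unit is ring box at 24/3, and filling with it alone uses weight 12×3=36. No mix of the others beats 12×24 = 288.

$288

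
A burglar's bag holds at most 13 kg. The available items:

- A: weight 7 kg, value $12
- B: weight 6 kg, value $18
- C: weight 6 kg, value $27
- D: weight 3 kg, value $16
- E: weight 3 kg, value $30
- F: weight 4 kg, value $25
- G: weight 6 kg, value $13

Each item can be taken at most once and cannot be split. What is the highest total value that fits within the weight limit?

$82

Check high-value combinations within 13 kg:
- C+E+F: weight 6+3+4=13, value 27+30+25=82
- C+D+E: weight 6+3+3=12, value 27+16+30=73
- B+E+F: weight 6+3+4=13, value 18+30+25=73
- D+E+F: weight 3+3+4=10, value 16+30+25=71
Best: $82.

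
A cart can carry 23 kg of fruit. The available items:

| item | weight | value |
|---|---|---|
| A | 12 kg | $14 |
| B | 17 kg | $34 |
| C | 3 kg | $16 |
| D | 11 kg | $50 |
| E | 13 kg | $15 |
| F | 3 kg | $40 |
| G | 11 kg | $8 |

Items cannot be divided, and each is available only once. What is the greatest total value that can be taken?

$106

Check high-value combinations within 23 kg:
- C+D+F: weight 3+11+3=17, value 16+50+40=106
- D+F: weight 11+3=14, value 50+40=90
- B+C+F: weight 17+3+3=23, value 34+16+40=90
- B+F: weight 17+3=20, value 34+40=74
- C+E+F: weight 3+13+3=19, value 16+15+40=71
Best: $106.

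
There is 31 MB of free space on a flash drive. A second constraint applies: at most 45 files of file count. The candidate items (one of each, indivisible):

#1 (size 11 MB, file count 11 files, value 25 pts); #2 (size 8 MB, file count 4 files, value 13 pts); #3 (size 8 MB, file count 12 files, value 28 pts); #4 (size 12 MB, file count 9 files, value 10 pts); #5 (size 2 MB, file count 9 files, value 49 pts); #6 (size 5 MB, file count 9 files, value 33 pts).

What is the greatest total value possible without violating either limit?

Feasible sets respecting both limits:
- #1+#3+#5+#6: size 26, file count 41, value 135
- #2+#3+#5+#6: size 23, file count 34, value 123
- #1+#2+#5+#6: size 26, file count 33, value 120
- #3+#4+#5+#6: size 27, file count 39, value 120
Best: 135 pts.

135 pts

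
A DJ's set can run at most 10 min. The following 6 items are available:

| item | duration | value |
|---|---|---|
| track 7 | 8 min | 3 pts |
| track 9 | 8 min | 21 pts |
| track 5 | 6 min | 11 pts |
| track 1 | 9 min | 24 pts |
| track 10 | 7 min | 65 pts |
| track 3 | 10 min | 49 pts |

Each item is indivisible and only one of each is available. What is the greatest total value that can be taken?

65 pts

Check high-value combinations within 10 min:
- track 10: duration 7, value 65
- track 3: duration 10, value 49
- track 1: duration 9, value 24
- track 9: duration 8, value 21
- track 5: duration 6, value 11
Best: 65 pts.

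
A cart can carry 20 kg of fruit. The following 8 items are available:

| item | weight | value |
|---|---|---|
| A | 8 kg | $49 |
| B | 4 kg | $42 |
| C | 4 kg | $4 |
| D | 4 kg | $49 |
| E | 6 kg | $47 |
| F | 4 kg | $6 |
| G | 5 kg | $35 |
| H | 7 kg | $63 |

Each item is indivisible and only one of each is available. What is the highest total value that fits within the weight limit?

Check high-value combinations within 20 kg:
- B+D+G+H: weight 4+4+5+7=20, value 42+49+35+63=189
- B+D+E+G: weight 4+4+6+5=19, value 42+49+47+35=173
- A+D+H: weight 8+4+7=19, value 49+49+63=161
- B+D+F+H: weight 4+4+4+7=19, value 42+49+6+63=160
- D+E+H: weight 4+6+7=17, value 49+47+63=159
Best: $189.

$189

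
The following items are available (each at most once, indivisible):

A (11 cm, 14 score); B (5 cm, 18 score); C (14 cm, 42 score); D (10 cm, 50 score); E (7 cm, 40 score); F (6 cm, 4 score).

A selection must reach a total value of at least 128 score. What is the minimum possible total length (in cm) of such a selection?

31

Subsets with value ≥ 128, sorted by total length:
- C+D+E: length 31, value 132
- B+C+D+E: length 36, value 150
Minimum length: 31 cm.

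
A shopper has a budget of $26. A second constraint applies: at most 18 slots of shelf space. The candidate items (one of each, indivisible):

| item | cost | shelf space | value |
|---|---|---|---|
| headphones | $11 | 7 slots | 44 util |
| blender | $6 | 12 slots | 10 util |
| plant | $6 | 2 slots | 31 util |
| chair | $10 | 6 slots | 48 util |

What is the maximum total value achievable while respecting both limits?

92 util

Feasible sets respecting both limits:
- headphones+chair: cost 21, shelf space 13, value 92
- plant+chair: cost 16, shelf space 8, value 79
- headphones+plant: cost 17, shelf space 9, value 75
Best: 92 util.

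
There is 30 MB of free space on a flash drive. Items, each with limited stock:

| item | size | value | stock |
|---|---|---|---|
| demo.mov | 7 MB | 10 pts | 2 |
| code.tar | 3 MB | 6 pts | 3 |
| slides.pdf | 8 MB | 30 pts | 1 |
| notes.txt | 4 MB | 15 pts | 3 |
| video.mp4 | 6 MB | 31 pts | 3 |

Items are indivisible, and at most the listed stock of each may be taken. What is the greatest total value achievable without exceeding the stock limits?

Best selections within size 30 and stock limits:
- 3×notes.txt + 3×video.mp4: size 30, value 138
- 1×slides.pdf + 1×notes.txt + 3×video.mp4: size 30, value 138
- 1×code.tar + 2×notes.txt + 3×video.mp4: size 29, value 129
- 1×code.tar + 1×slides.pdf + 3×video.mp4: size 29, value 129
Best: 138 pts.

138 pts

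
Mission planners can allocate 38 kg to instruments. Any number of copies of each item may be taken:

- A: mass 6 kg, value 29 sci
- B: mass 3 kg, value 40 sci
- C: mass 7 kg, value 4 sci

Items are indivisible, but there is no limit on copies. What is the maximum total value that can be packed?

480 sci

Best value-per-unit is B at 40/3, and filling with it alone uses mass 12×3=36. No mix of the others beats 12×40 = 480.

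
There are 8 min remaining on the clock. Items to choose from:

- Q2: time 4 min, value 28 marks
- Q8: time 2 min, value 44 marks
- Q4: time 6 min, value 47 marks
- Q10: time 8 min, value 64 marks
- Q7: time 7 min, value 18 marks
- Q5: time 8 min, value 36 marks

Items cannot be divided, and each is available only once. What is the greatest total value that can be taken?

Check high-value combinations within 8 min:
- Q8+Q4: time 2+6=8, value 44+47=91
- Q2+Q8: time 4+2=6, value 28+44=72
- Q10: time 8, value 64
- Q4: time 6, value 47
- Q8: time 2, value 44
Best: 91 marks.

91 marks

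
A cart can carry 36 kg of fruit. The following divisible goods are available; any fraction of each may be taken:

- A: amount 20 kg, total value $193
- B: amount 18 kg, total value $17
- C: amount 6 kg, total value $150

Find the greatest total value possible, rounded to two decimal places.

352.44

Take in order of value per unit:
- C (150/6 per unit): all 6 → value 150, running total 150.00
- A (193/20 per unit): all 20 → value 193, running total 343.00
- B (17/18 per unit): 10 of 18 → value 10×17/18 = 9.4444, running total 352.44
Total 352.44.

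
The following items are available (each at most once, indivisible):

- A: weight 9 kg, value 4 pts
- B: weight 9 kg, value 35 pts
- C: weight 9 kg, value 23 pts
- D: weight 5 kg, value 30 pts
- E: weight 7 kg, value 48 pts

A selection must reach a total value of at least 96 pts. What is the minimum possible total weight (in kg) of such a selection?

Subsets with value ≥ 96, sorted by total weight:
- B+D+E: weight 21, value 113
- C+D+E: weight 21, value 101
- B+C+E: weight 25, value 106
Minimum weight: 21 kg.

21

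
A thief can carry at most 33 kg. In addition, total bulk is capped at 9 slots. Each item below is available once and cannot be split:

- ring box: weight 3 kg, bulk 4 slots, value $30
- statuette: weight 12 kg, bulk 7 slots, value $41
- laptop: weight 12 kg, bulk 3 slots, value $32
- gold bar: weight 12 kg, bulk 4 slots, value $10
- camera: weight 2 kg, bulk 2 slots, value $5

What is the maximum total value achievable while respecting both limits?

Feasible sets respecting both limits:
- ring box+laptop+camera: weight 17, bulk 9, value 67
- ring box+laptop: weight 15, bulk 7, value 62
- laptop+gold bar+camera: weight 26, bulk 9, value 47
Best: $67.

$67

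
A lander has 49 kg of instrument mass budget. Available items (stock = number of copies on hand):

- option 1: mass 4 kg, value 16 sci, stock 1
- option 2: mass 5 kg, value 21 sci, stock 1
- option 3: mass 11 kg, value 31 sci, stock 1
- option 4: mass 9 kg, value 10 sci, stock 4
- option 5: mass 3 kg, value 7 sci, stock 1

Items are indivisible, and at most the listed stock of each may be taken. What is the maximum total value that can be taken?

98 sci

Best selections within mass 49 and stock limits:
- 1×option 1 + 1×option 2 + 1×option 3 + 3×option 4: mass 47, value 98
- 1×option 1 + 1×option 2 + 1×option 3 + 2×option 4 + 1×option 5: mass 41, value 95
- 1×option 2 + 1×option 3 + 3×option 4 + 1×option 5: mass 46, value 89
Best: 98 sci.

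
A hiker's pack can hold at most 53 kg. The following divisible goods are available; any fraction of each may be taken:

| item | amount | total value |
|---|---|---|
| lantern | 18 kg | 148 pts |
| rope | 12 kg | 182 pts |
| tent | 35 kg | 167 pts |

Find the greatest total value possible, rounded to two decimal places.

439.74

Take in order of value per unit:
- rope (182/12 per unit): all 12 → value 182, running total 182.00
- lantern (148/18 per unit): all 18 → value 148, running total 330.00
- tent (167/35 per unit): 23 of 35 → value 23×167/35 = 109.7429, running total 439.74
Total 439.74.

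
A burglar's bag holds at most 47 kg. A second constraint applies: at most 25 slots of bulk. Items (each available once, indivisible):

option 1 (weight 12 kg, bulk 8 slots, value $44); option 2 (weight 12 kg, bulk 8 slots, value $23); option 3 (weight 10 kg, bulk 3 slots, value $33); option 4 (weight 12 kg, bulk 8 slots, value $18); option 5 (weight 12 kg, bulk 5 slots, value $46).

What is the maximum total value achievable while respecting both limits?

$146

Feasible sets respecting both limits:
- option 1+option 2+option 3+option 5: weight 46, bulk 24, value 146
- option 1+option 3+option 4+option 5: weight 46, bulk 24, value 141
- option 1+option 3+option 5: weight 34, bulk 16, value 123
- option 2+option 3+option 4+option 5: weight 46, bulk 24, value 120
Best: $146.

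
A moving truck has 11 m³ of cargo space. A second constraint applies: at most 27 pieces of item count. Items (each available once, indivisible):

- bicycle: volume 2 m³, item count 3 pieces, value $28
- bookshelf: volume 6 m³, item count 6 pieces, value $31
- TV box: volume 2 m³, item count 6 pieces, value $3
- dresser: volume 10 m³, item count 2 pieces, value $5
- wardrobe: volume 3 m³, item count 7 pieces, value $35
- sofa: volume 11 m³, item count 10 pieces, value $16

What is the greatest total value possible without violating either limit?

Feasible sets respecting both limits:
- bicycle+bookshelf+wardrobe: volume 11, item count 16, value 94
- bookshelf+TV box+wardrobe: volume 11, item count 19, value 69
- bookshelf+wardrobe: volume 9, item count 13, value 66
- bicycle+TV box+wardrobe: volume 7, item count 16, value 66
Best: $94.

$94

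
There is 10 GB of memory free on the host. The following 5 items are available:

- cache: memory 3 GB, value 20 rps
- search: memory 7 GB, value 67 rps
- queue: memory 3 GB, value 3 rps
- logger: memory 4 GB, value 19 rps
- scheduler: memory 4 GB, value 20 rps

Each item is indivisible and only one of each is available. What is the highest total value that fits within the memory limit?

87 rps

Check high-value combinations within 10 GB:
- cache+search: memory 3+7=10, value 20+67=87
- search+queue: memory 7+3=10, value 67+3=70
- search: memory 7, value 67
- cache+queue+scheduler: memory 3+3+4=10, value 20+3+20=43
- cache+queue+logger: memory 3+3+4=10, value 20+3+19=42
Best: 87 rps.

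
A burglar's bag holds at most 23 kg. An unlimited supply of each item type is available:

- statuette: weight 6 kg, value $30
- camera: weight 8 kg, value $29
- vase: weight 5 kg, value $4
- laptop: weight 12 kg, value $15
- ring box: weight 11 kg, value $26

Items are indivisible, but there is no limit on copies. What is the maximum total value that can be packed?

$94

Best value-per-unit is statuette at 30/6; filling with it alone gives 3×30 = 90.
Optimal mix: 3×statuette + 1×vase → weight 23, value 94.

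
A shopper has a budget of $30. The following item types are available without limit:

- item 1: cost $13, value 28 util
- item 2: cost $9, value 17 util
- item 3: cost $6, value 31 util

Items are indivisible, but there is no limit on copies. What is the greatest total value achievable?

155 util

Best value-per-unit is item 3 at 31/6, and filling with it alone uses cost 5×6=30. No mix of the others beats 5×31 = 155.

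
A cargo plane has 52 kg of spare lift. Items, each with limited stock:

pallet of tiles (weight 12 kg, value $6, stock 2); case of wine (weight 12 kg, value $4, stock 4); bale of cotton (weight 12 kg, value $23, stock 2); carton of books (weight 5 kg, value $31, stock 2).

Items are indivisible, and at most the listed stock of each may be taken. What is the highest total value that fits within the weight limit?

$114

Best selections within weight 52 and stock limits:
- 1×pallet of tiles + 2×bale of cotton + 2×carton of books: weight 46, value 114
- 1×case of wine + 2×bale of cotton + 2×carton of books: weight 46, value 112
Best: $114.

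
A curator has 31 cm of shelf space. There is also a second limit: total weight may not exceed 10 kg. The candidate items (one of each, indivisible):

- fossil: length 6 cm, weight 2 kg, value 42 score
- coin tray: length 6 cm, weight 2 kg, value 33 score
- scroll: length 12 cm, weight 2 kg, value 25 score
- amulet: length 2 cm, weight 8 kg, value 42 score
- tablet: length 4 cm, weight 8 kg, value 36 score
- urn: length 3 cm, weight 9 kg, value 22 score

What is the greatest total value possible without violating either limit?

100 score

Feasible sets respecting both limits:
- fossil+coin tray+scroll: length 24, weight 6, value 100
- fossil+amulet: length 8, weight 10, value 84
- fossil+tablet: length 10, weight 10, value 78
Best: 100 score.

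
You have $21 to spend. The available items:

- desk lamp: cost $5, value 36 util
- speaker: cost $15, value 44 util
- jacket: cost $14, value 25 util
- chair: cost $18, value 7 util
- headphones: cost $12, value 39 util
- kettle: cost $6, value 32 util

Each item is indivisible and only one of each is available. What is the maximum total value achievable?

80 util

This is a 0/1 knapsack; check combinations near the capacity.
- desk lamp+speaker: cost 5+15=20, value 36+44=80
- speaker+kettle: cost 15+6=21, value 44+32=76
- desk lamp+headphones: cost 5+12=17, value 36+39=75
- headphones+kettle: cost 12+6=18, value 39+32=71
Best: 80 util.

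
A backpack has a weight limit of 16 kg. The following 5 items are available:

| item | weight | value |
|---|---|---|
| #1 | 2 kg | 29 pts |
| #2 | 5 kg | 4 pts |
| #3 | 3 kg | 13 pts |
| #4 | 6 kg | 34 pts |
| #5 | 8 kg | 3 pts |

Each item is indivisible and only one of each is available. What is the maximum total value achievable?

Check high-value combinations within 16 kg:
- #1+#2+#3+#4: weight 2+5+3+6=16, value 29+4+13+34=80
- #1+#3+#4: weight 2+3+6=11, value 29+13+34=76
- #1+#2+#4: weight 2+5+6=13, value 29+4+34=67
Best: 80 pts.

80 pts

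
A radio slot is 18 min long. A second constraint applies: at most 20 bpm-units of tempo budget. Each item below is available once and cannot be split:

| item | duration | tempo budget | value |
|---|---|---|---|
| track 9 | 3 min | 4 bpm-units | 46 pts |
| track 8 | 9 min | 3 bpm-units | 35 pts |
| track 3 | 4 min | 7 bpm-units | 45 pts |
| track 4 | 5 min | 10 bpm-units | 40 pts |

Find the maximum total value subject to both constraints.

Feasible sets respecting both limits:
- track 9+track 8+track 3: duration 16, tempo budget 14, value 126
- track 9+track 8+track 4: duration 17, tempo budget 17, value 121
- track 8+track 3+track 4: duration 18, tempo budget 20, value 120
Best: 126 pts.

126 pts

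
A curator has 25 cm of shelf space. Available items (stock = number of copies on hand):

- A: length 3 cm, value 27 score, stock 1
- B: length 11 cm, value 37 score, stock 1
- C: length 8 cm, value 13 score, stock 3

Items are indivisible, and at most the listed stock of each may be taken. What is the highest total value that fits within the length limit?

77 score

Top feasible selections:
- 1×A + 1×B + 1×C: length 22, value 77
- 1×A + 1×B: length 14, value 64
- 1×A + 2×C: length 19, value 53
Best: 77 score.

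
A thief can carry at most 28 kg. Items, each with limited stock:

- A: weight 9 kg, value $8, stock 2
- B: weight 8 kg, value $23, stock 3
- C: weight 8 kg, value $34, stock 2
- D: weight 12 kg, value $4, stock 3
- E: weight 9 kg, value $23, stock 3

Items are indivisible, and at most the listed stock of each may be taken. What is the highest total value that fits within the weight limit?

Top feasible selections:
- 1×B + 2×C: weight 24, value 91
- 2×C + 1×E: weight 25, value 91
- 2×B + 1×C: weight 24, value 80
- 1×B + 1×C + 1×E: weight 25, value 80
Best: $91.

$91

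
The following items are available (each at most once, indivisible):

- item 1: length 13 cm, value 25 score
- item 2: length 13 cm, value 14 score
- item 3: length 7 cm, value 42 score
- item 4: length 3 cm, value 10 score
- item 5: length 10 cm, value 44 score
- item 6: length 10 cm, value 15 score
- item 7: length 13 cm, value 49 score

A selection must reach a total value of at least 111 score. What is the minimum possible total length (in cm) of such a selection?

Subsets with value ≥ 111, sorted by total length:
- item 3+item 5+item 7: length 30, value 135
- item 1+item 3+item 5: length 30, value 111
- item 3+item 4+item 5+item 6: length 30, value 111
Minimum length: 30 cm.

30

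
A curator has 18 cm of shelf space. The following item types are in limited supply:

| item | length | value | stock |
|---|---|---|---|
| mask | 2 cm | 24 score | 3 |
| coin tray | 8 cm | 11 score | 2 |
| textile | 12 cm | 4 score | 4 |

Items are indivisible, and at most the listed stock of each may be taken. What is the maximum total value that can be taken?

83 score

Top feasible selections:
- 3×mask + 1×coin tray: length 14, value 83
- 3×mask + 1×textile: length 18, value 76
- 3×mask: length 6, value 72
Best: 83 score.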